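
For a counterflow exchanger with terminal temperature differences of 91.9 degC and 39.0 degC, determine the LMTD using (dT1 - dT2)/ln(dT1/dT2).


LMTD = (dT1 - dT2) / ln(dT1/dT2)
= (91.9 - 39.0) / ln(91.9 / 39.0) = 52.9 / 0.857139 = 61.72

61.72 degC


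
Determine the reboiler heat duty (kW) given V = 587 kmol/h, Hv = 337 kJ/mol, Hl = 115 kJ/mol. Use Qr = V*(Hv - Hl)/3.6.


Qr = 587 * (337 - 115) / 3.6 = 587 * 222 / 3.6 = 36200

36200 kW


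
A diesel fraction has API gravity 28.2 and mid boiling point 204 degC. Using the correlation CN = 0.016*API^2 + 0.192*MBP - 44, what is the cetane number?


CN = 0.016 * 28.2^2 + 0.192 * 204 - 44
CN = 12.72384 + 39.168 - 44 = 7.89184

7.89184


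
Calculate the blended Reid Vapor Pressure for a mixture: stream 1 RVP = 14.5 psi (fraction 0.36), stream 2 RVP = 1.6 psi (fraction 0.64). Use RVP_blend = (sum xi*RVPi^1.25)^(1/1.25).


Chevron index: RVP_blend = (sum xi*RVPi^1.25)^(1/1.25)
RVP^1.25 terms: 0.36 * 14.5^1.25 + 0.64 * 1.6^1.25 = 11.3379
RVP_blend = 11.3379^(1/1.25) = 6.976

6.976 psi


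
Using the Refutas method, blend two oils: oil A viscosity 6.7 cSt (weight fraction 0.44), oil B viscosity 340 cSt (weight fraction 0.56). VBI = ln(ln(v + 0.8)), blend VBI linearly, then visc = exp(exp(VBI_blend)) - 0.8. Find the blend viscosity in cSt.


Refutas method: VBN_i = 14.534*ln(ln(visc_i + 0.8)) + 10.975, blended linearly by mass fraction; since VBN is linear in VBI_i = ln(ln(visc_i + 0.8)) and the fractions sum to 1, blend VBI directly: visc = exp(exp(VBI_blend)) - 0.8
VBI_1 = ln(ln(6.7 + 0.8)) = 0.700571
VBI_2 = ln(ln(340 + 0.8)) = 1.76324
VBI_blend = 0.44 * 0.700571 + 0.56 * 1.76324 = 1.29567
visc_blend = exp(exp(1.29567)) - 0.8 = 37.81

37.81 cSt


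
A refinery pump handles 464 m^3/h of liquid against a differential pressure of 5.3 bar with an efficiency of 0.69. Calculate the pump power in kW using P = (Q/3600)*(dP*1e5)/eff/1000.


Q = 464 / 3600 = 0.128889 m^3/s
P = 0.128889 * (5.3 * 1e5) / 0.69 / 1000 = 99.00

99.00 kW


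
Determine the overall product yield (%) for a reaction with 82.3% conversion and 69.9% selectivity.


Overall yield = conversion (%) * selectivity (%) / 100
Conversion = 82.3%, Selectivity = 69.9%
Y = 82.3 * 69.9 / 100
= 57.5277 %

57.5277 %


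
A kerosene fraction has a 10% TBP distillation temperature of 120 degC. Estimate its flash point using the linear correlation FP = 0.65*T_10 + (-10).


FP = 0.65 * 120 + (-10) = 68

68 degC


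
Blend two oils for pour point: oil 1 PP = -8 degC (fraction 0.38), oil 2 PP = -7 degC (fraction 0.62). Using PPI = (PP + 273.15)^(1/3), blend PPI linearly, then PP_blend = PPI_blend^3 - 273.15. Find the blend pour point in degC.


PPI_1 = (-8 + 273.15)^(1/3) = 6.42437
PPI_2 = (-7 + 273.15)^(1/3) = 6.432436
PPI_blend = 0.38 * 6.42437 + 0.62 * 6.432436 = 6.429371
PP_blend = 6.429371^3 - 273.15 = 265.7697 - 273.15 = -7.38

-7.38 degC


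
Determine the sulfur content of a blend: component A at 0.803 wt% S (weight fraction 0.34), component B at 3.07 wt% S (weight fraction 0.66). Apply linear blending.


Linear sulfur blending: S_blend = x1*S1 + x2*S2
Contribution 1: 0.34 * 0.803 = 0.27302 wt%
Contribution 2: 0.66 * 3.07 = 2.0262 wt%
S_blend = 0.27302 + 2.0262 = 2.29922

2.29922 wt%


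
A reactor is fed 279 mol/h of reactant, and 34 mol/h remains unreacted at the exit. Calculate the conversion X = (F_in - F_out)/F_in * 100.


X = (F_in - F_out) / F_in * 100
Moles reacted = 279 - 34 = 245
X = 245 / 279 * 100
= 0.8781 * 100
= 87.81 %

87.81 %


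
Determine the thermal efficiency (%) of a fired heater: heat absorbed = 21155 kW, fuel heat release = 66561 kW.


Furnace efficiency = Q_absorbed / Q_fuel * 100
= 21155 / 66561 * 100 = 31.78

31.78 %


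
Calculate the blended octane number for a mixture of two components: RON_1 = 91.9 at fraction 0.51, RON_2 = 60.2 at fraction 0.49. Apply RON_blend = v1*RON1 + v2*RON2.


Linear blending: RON_blend = sum(vi * RONi)
Contribution 1: 0.51 * 91.9 = 46.869
Contribution 2: 0.49 * 60.2 = 29.498
RON_blend = 46.869 + 29.498 = 76.367

76.367


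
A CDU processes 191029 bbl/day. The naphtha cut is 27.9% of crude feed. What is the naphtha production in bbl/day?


Crude throughput = 191029 bbl/day
Fraction yield = 27.9%
yield = throughput * fraction / 100
yield = 191029 * 27.9 / 100 = 53297.091

53297.091 bbl/day


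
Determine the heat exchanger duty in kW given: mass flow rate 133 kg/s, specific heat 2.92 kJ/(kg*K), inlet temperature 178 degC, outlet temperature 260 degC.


Q = m_dot * cp * delta_T
delta_T = 260 - 178 = 82 K
Q = 133 * 2.92 * 82
= 388.36 * 82
= 31845.52 kW

31845.52 kW


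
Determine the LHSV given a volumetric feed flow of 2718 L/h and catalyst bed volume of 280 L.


LHSV = volumetric feed rate / catalyst volume
= 2718 L/h / 280 L
= 9.707 h^-1

9.707 h^-1


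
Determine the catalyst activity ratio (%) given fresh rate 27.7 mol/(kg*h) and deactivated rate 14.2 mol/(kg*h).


Activity (%) = (rate_used / rate_fresh) * 100
rate_used = 14.2, rate_fresh = 27.7
= (14.2 / 27.7) * 100
= 0.5126 * 100 = 51.26

51.26 %


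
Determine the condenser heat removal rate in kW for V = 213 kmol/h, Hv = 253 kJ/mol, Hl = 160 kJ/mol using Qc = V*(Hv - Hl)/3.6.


Qc = 213 * (253 - 160) / 3.6 = 213 * 93 / 3.6 = 5502

5502 kW


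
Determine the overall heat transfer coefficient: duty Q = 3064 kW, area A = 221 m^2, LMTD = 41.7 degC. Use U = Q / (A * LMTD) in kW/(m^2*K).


From Q = U*A*LMTD, U = Q / (A * LMTD)
U = 3064 / (221 * 41.7) = 3064 / 9215.7 = 0.3325

0.3325 kW/(m^2*K)


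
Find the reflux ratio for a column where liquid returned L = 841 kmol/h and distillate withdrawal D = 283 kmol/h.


Reflux ratio definition: R = L / D (liquid returned / distillate withdrawn)
L = 841 kmol/h, D = 283 kmol/h
R = 841 / 283 = 2.972

2.972


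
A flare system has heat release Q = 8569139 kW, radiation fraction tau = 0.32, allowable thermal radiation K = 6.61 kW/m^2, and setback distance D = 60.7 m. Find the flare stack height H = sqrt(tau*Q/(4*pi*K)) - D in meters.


tau*Q/(4*pi*K) = 0.32 * 8569139 / (4 * pi * 6.61) = 33012.3
sqrt(33012.3) = 181.693
H = 181.693 - 60.7 = 121.0

121.0 m


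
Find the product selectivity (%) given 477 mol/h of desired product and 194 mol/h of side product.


Selectivity = desired / (desired + undesired) * 100
Total products = 477 + 194 = 671 mol/h
S = 477 / 671 * 100
= 0.7109 * 100
= 71.09 %

71.09 %


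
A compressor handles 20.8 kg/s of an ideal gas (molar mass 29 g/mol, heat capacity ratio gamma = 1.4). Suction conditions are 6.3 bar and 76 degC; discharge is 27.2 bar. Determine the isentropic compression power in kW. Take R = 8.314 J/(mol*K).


Isentropic work: W = m*(gamma/(gamma-1))*(R*T1/MW)*((P2/P1)^((gamma-1)/gamma) - 1)
T1 = 76 + 273.15 = 349.15 K
Pressure ratio = 27.2 / 6.3 = 4.31746
Exponent = (1.4 - 1)/1.4 = 0.285714
(P2/P1)^exp - 1 = 4.31746^0.285714 - 1 = 0.518776
W = 20.8 * 1.4 / 0.4 * 8.314 * 349.15 / 29 * 0.518776 = 3780

3780 kW


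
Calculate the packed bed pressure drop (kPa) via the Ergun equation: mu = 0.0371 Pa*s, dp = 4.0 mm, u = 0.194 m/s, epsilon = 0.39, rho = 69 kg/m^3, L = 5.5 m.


dp = 4.0 mm = 0.004 m
Viscous term = 150*0.0371*0.194*(1-0.39)^2 / (0.004^2*0.39^3) = 423265
Inertial term = 1.75*69*0.194^2*(1-0.39) / (0.004*0.39^3) = 11683.3
dP/L = 423265 + 11683.3 = 434948 Pa/m
dP = 434948 * 5.5 / 1000 = 2392 kPa

2392 kPa


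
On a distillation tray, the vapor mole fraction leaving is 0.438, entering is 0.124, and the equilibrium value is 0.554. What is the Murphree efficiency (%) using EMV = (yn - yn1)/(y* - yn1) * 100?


Murphree vapor efficiency: EMV = (y_n - y_(n-1)) / (y*_n - y_(n-1)) * 100
EMV = (0.438 - 0.124) / (0.554 - 0.124) * 100 = 0.314 / 0.43 * 100 = 73.02

73.02 %


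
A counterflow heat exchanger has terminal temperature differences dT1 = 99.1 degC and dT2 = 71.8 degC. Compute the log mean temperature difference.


LMTD = (dT1 - dT2) / ln(dT1/dT2)
= (99.1 - 71.8) / ln(99.1 / 71.8) = 27.3 / 0.322245 = 84.72

84.72 degC


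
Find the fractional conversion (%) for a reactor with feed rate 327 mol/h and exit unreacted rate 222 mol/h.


X = (F_in - F_out) / F_in * 100
Moles reacted = 327 - 222 = 105
X = 105 / 327 * 100
= 0.3211 * 100
= 32.11 %

32.11 %


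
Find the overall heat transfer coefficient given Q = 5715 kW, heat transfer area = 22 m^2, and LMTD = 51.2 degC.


From Q = U*A*LMTD, U = Q / (A * LMTD)
U = 5715 / (22 * 51.2) = 5715 / 1126.4 = 5.074

5.074 kW/(m^2*K)


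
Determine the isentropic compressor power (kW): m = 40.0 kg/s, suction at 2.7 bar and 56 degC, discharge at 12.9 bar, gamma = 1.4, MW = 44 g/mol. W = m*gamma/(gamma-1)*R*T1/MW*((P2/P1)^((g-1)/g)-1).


Isentropic work: W = m*(gamma/(gamma-1))*(R*T1/MW)*((P2/P1)^((gamma-1)/gamma) - 1)
T1 = 56 + 273.15 = 329.15 K
Pressure ratio = 12.9 / 2.7 = 4.77778
Exponent = (1.4 - 1)/1.4 = 0.285714
(P2/P1)^exp - 1 = 4.77778^0.285714 - 1 = 0.56338
W = 40.0 * 1.4 / 0.4 * 8.314 * 329.15 / 44 * 0.56338 = 4905

4905 kW


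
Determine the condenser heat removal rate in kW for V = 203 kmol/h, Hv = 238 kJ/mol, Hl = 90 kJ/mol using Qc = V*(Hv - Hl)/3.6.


Qc = 203 * (238 - 90) / 3.6 = 203 * 148 / 3.6 = 8346

8346 kW


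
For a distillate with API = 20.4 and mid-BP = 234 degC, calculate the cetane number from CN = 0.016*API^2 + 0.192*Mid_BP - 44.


CN = 0.016 * 20.4^2 + 0.192 * 234 - 44
CN = 6.65856 + 44.928 - 44 = 7.58656

7.58656


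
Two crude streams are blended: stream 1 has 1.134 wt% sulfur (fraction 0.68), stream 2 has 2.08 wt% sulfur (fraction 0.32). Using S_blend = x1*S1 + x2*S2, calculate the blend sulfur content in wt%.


Linear sulfur blending: S_blend = x1*S1 + x2*S2
Contribution 1: 0.68 * 1.134 = 0.77112 wt%
Contribution 2: 0.32 * 2.08 = 0.6656 wt%
S_blend = 0.77112 + 0.6656 = 1.43672

1.43672 wt%


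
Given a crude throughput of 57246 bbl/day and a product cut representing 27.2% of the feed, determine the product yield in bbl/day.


Crude throughput = 57246 bbl/day
Fraction yield = 27.2%
yield = throughput * fraction / 100
yield = 57246 * 27.2 / 100 = 15570.912

15570.912 bbl/day


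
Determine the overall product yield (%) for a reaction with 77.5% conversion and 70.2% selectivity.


Overall yield = conversion (%) * selectivity (%) / 100
Conversion = 77.5%, Selectivity = 70.2%
Y = 77.5 * 70.2 / 100
= 54.405 %

54.405 %


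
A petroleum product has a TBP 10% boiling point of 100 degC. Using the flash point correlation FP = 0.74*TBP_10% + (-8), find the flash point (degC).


FP = 0.74 * 100 + (-8) = 66

66 degC


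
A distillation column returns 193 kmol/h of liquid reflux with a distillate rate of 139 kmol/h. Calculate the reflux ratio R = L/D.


Reflux ratio definition: R = L / D (liquid returned / distillate withdrawn)
L = 193 kmol/h, D = 139 kmol/h
R = 193 / 139 = 1.388

1.388


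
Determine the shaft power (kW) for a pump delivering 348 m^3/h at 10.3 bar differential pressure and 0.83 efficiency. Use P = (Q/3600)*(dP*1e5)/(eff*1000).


Q = 348 / 3600 = 0.0966667 m^3/s
P = 0.0966667 * (10.3 * 1e5) / 0.83 / 1000 = 120.0

120.0 kW


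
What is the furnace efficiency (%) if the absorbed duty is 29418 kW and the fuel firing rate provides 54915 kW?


Furnace efficiency = Q_absorbed / Q_fuel * 100
= 29418 / 54915 * 100 = 53.57

53.57 %


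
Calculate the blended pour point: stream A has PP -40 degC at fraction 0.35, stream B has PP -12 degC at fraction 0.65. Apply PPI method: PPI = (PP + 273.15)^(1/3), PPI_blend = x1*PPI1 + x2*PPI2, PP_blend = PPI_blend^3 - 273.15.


PPI_1 = (-40 + 273.15)^(1/3) = 6.15477
PPI_2 = (-12 + 273.15)^(1/3) = 6.391901
PPI_blend = 0.35 * 6.15477 + 0.65 * 6.391901 = 6.308905
PP_blend = 6.308905^3 - 273.15 = 251.1088 - 273.15 = -22.04

-22.04 degC


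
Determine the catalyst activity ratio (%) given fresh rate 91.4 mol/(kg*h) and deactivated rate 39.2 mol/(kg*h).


Activity (%) = (rate_used / rate_fresh) * 100
rate_used = 39.2, rate_fresh = 91.4
= (39.2 / 91.4) * 100
= 0.4289 * 100 = 42.89

42.89 %


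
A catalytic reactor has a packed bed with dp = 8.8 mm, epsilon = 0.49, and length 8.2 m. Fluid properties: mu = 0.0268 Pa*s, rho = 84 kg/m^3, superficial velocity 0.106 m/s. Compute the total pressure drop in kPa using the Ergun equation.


dp = 8.8 mm = 0.0088 m
Viscous term = 150*0.0268*0.106*(1-0.49)^2 / (0.0088^2*0.49^3) = 12165.2
Inertial term = 1.75*84*0.106^2*(1-0.49) / (0.0088*0.49^3) = 813.633
dP/L = 12165.2 + 813.633 = 12978.8 Pa/m
dP = 12978.8 * 8.2 / 1000 = 106.4 kPa

106.4 kPa


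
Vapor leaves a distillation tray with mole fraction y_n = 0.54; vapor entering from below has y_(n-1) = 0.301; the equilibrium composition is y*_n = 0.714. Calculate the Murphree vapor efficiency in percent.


Murphree vapor efficiency: EMV = (y_n - y_(n-1)) / (y*_n - y_(n-1)) * 100
EMV = (0.54 - 0.301) / (0.714 - 0.301) * 100 = 0.239 / 0.413 * 100 = 57.87

57.87 %


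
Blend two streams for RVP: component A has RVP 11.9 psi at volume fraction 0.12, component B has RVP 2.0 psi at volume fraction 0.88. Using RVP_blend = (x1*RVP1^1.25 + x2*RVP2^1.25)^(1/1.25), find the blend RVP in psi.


Chevron index: RVP_blend = (sum xi*RVPi^1.25)^(1/1.25)
RVP^1.25 terms: 0.12 * 11.9^1.25 + 0.88 * 2.0^1.25 = 4.74526
RVP_blend = 4.74526^(1/1.25) = 3.475

3.475 psi


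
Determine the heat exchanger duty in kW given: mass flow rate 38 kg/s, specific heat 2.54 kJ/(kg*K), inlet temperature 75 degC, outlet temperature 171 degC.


Q = m_dot * cp * delta_T
delta_T = 171 - 75 = 96 K
Q = 38 * 2.54 * 96
= 96.52 * 96
= 9265.92 kW

9265.92 kW


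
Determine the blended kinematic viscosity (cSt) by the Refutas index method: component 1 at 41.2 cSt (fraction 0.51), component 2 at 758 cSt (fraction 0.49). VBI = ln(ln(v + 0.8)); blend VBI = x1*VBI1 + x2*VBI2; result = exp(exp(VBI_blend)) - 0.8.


Refutas method: VBN_i = 14.534*ln(ln(visc_i + 0.8)) + 10.975, blended linearly by mass fraction; since VBN is linear in VBI_i = ln(ln(visc_i + 0.8)) and the fractions sum to 1, blend VBI directly: visc = exp(exp(VBI_blend)) - 0.8
VBI_1 = ln(ln(41.2 + 0.8)) = 1.31846
VBI_2 = ln(ln(758 + 0.8)) = 1.89187
VBI_blend = 0.51 * 1.31846 + 0.49 * 1.89187 = 1.59943
visc_blend = exp(exp(1.59943)) - 0.8 = 140.4

140.4 cSt


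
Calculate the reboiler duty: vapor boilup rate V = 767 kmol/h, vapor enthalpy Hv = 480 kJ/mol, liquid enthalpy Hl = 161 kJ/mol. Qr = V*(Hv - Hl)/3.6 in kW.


Qr = 767 * (480 - 161) / 3.6 = 767 * 319 / 3.6 = 67960

67960 kW


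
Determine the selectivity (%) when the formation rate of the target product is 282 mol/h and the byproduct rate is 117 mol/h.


Selectivity = desired / (desired + undesired) * 100
Total products = 282 + 117 = 399 mol/h
S = 282 / 399 * 100
= 0.7068 * 100
= 70.68 %

70.68 %


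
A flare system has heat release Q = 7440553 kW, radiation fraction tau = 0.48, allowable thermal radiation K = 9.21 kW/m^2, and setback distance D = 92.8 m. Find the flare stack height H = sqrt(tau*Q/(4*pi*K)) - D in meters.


tau*Q/(4*pi*K) = 0.48 * 7440553 / (4 * pi * 9.21) = 30858.7
sqrt(30858.7) = 175.666
H = 175.666 - 92.8 = 82.87

82.87 m


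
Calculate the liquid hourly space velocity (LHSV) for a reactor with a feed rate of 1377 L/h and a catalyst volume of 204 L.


LHSV = volumetric feed rate / catalyst volume
= 1377 L/h / 204 L
= 6.750 h^-1

6.750 h^-1


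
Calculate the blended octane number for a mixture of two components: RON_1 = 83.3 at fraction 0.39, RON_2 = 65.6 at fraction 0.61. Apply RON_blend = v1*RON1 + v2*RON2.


Linear blending: RON_blend = sum(vi * RONi)
Contribution 1: 0.39 * 83.3 = 32.487
Contribution 2: 0.61 * 65.6 = 40.016
RON_blend = 32.487 + 40.016 = 72.503

72.503


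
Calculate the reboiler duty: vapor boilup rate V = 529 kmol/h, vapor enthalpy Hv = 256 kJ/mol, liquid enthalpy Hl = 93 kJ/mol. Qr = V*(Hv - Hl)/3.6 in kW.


Qr = 529 * (256 - 93) / 3.6 = 529 * 163 / 3.6 = 23950

23950 kW


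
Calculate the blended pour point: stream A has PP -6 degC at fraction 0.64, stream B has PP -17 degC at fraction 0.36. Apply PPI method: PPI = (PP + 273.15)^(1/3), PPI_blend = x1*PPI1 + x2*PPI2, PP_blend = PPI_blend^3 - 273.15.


PPI_1 = (-6 + 273.15)^(1/3) = 6.440482
PPI_2 = (-17 + 273.15)^(1/3) = 6.350844
PPI_blend = 0.64 * 6.440482 + 0.36 * 6.350844 = 6.408212
PP_blend = 6.408212^3 - 273.15 = 263.1544 - 273.15 = -10

-10 degC


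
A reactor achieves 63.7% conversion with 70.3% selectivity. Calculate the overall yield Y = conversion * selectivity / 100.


Overall yield = conversion (%) * selectivity (%) / 100
Conversion = 63.7%, Selectivity = 70.3%
Y = 63.7 * 70.3 / 100
= 44.7811 %

44.7811 %


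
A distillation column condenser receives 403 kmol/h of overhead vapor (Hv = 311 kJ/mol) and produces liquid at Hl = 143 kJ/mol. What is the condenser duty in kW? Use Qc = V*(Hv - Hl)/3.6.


Qc = 403 * (311 - 143) / 3.6 = 403 * 168 / 3.6 = 18810

18810 kW


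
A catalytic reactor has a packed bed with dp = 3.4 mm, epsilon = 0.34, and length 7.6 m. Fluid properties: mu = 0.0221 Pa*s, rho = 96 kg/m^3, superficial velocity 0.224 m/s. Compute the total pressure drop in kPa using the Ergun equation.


dp = 3.4 mm = 0.0034 m
Viscous term = 150*0.0221*0.224*(1-0.34)^2 / (0.0034^2*0.34^3) = 711910
Inertial term = 1.75*96*0.224^2*(1-0.34) / (0.0034*0.34^3) = 41632.6
dP/L = 711910 + 41632.6 = 753543 Pa/m
dP = 753543 * 7.6 / 1000 = 5727 kPa

5727 kPa


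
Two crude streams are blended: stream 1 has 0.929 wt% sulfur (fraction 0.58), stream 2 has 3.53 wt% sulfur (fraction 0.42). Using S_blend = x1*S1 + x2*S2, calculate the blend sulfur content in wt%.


Linear sulfur blending: S_blend = x1*S1 + x2*S2
Contribution 1: 0.58 * 0.929 = 0.53882 wt%
Contribution 2: 0.42 * 3.53 = 1.4826 wt%
S_blend = 0.53882 + 1.4826 = 2.02142

2.02142 wt%


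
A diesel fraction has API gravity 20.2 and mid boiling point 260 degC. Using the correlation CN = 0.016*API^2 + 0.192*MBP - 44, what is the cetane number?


CN = 0.016 * 20.2^2 + 0.192 * 260 - 44
CN = 6.52864 + 49.92 - 44 = 12.44864

12.44864


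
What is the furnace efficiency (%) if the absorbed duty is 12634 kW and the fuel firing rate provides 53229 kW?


Furnace efficiency = Q_absorbed / Q_fuel * 100
= 12634 / 53229 * 100 = 23.74

23.74 %


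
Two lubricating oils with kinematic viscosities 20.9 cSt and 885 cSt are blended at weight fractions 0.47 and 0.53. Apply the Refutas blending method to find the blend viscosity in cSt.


Refutas method: VBN_i = 14.534*ln(ln(visc_i + 0.8)) + 10.975, blended linearly by mass fraction; since VBN is linear in VBI_i = ln(ln(visc_i + 0.8)) and the fractions sum to 1, blend VBI directly: visc = exp(exp(VBI_blend)) - 0.8
VBI_1 = ln(ln(20.9 + 0.8)) = 1.12406
VBI_2 = ln(ln(885 + 0.8)) = 1.91493
VBI_blend = 0.47 * 1.12406 + 0.53 * 1.91493 = 1.54322
visc_blend = exp(exp(1.54322)) - 0.8 = 106.9

106.9 cSt


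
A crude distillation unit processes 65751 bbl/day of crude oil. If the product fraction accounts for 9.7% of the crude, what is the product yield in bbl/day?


Crude throughput = 65751 bbl/day
Fraction yield = 9.7%
yield = throughput * fraction / 100
yield = 65751 * 9.7 / 100 = 6377.847

6377.847 bbl/day


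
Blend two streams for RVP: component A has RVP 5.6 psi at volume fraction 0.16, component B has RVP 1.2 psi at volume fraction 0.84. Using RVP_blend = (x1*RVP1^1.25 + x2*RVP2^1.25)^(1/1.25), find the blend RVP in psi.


Chevron index: RVP_blend = (sum xi*RVPi^1.25)^(1/1.25)
RVP^1.25 terms: 0.16 * 5.6^1.25 + 0.84 * 1.2^1.25 = 2.43334
RVP_blend = 2.43334^(1/1.25) = 2.037

2.037 psi


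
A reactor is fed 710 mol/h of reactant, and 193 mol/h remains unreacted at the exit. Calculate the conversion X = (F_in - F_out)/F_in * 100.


X = (F_in - F_out) / F_in * 100
Moles reacted = 710 - 193 = 517
X = 517 / 710 * 100
= 0.7282 * 100
= 72.82 %

72.82 %


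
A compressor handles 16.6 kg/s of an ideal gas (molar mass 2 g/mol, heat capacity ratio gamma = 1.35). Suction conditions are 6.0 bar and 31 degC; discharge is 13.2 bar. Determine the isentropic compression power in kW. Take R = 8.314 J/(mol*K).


Isentropic work: W = m*(gamma/(gamma-1))*(R*T1/MW)*((P2/P1)^((gamma-1)/gamma) - 1)
T1 = 31 + 273.15 = 304.15 K
Pressure ratio = 13.2 / 6.0 = 2.2
Exponent = (1.35 - 1)/1.35 = 0.259259
(P2/P1)^exp - 1 = 2.2^0.259259 - 1 = 0.226807
W = 16.6 * 1.35 / 0.35 * 8.314 * 304.15 / 2 * 0.226807 = 18360

18360 kW


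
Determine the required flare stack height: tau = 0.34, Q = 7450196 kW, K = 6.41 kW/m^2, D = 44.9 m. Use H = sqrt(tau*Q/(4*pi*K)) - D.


tau*Q/(4*pi*K) = 0.34 * 7450196 / (4 * pi * 6.41) = 31447
sqrt(31447) = 177.333
H = 177.333 - 44.9 = 132.4

132.4 m


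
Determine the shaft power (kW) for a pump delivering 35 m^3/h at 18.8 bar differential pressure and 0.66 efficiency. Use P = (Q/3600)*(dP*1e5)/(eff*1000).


Q = 35 / 3600 = 0.00972222 m^3/s
P = 0.00972222 * (18.8 * 1e5) / 0.66 / 1000 = 27.69

27.69 kW


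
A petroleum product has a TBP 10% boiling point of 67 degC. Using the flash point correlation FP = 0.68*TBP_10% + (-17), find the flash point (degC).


FP = 0.68 * 67 + (-17) = 28.56

28.56 degC


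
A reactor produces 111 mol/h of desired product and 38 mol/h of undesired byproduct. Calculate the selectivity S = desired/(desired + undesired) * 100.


Selectivity = desired / (desired + undesired) * 100
Total products = 111 + 38 = 149 mol/h
S = 111 / 149 * 100
= 0.7450 * 100
= 74.50 %

74.50 %


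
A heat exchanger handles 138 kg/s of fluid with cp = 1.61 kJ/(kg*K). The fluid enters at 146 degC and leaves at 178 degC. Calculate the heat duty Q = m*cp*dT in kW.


Q = m_dot * cp * delta_T
delta_T = 178 - 146 = 32 K
Q = 138 * 1.61 * 32
= 222.18 * 32
= 7109.76 kW

7109.76 kW


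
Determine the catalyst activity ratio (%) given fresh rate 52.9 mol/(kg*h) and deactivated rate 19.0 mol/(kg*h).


Activity (%) = (rate_used / rate_fresh) * 100
rate_used = 19.0, rate_fresh = 52.9
= (19.0 / 52.9) * 100
= 0.3592 * 100 = 35.92

35.92 %


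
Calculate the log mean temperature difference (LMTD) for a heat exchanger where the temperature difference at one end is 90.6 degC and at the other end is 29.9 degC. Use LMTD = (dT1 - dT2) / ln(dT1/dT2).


LMTD = (dT1 - dT2) / ln(dT1/dT2)
= (90.6 - 29.9) / ln(90.6 / 29.9) = 60.7 / 1.1086 = 54.75

54.75 degC


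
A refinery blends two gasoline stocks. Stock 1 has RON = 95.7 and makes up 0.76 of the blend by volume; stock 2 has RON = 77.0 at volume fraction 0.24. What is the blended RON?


Linear blending: RON_blend = sum(vi * RONi)
Contribution 1: 0.76 * 95.7 = 72.732
Contribution 2: 0.24 * 77.0 = 18.48
RON_blend = 72.732 + 18.48 = 91.212

91.212


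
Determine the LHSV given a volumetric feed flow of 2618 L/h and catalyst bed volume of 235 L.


LHSV = volumetric feed rate / catalyst volume
= 2618 L/h / 235 L
= 11.14 h^-1

11.14 h^-1


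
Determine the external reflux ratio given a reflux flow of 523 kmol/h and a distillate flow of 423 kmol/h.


Reflux ratio definition: R = L / D (liquid returned / distillate withdrawn)
L = 523 kmol/h, D = 423 kmol/h
R = 523 / 423 = 1.236

1.236


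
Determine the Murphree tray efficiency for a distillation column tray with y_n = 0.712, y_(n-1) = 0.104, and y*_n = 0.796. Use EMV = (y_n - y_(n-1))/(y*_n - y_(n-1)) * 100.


Murphree vapor efficiency: EMV = (y_n - y_(n-1)) / (y*_n - y_(n-1)) * 100
EMV = (0.712 - 0.104) / (0.796 - 0.104) * 100 = 0.608 / 0.692 * 100 = 87.86

87.86 %


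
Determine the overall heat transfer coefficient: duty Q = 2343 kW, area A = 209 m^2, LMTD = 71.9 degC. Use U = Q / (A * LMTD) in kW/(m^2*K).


From Q = U*A*LMTD, U = Q / (A * LMTD)
U = 2343 / (209 * 71.9) = 2343 / 15027.1 = 0.1559

0.1559 kW/(m^2*K)


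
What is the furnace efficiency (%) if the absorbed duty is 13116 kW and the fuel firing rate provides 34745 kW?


Furnace efficiency = Q_absorbed / Q_fuel * 100
= 13116 / 34745 * 100 = 37.75

37.75 %


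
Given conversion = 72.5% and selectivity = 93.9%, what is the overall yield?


Overall yield = conversion (%) * selectivity (%) / 100
Conversion = 72.5%, Selectivity = 93.9%
Y = 72.5 * 93.9 / 100
= 68.0775 %

68.0775 %


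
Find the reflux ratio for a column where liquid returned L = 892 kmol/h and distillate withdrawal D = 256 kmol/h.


Reflux ratio definition: R = L / D (liquid returned / distillate withdrawn)
L = 892 kmol/h, D = 256 kmol/h
R = 892 / 256 = 3.484

3.484


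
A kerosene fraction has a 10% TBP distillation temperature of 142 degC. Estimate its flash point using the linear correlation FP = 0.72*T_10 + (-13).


FP = 0.72 * 142 + (-13) = 89.24

89.24 degC


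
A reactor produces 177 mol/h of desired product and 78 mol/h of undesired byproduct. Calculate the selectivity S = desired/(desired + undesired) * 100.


Selectivity = desired / (desired + undesired) * 100
Total products = 177 + 78 = 255 mol/h
S = 177 / 255 * 100
= 0.6941 * 100
= 69.41 %

69.41 %


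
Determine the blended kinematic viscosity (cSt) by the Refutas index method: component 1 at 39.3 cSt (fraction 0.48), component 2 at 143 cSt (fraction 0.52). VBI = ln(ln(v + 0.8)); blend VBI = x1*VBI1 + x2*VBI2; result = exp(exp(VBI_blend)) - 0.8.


Refutas method: VBN_i = 14.534*ln(ln(visc_i + 0.8)) + 10.975, blended linearly by mass fraction; since VBN is linear in VBI_i = ln(ln(visc_i + 0.8)) and the fractions sum to 1, blend VBI directly: visc = exp(exp(VBI_blend)) - 0.8
VBI_1 = ln(ln(39.3 + 0.8)) = 1.306
VBI_2 = ln(ln(143 + 0.8)) = 1.6031
VBI_blend = 0.48 * 1.306 + 0.52 * 1.6031 = 1.46049
visc_blend = exp(exp(1.46049)) - 0.8 = 73.50

73.50 cSt


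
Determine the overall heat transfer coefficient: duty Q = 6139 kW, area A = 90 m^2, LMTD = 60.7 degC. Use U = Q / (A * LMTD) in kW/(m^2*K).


From Q = U*A*LMTD, U = Q / (A * LMTD)
U = 6139 / (90 * 60.7) = 6139 / 5463 = 1.124

1.124 kW/(m^2*K)


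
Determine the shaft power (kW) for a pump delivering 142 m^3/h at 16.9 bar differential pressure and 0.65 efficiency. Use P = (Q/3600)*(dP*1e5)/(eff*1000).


Q = 142 / 3600 = 0.0394444 m^3/s
P = 0.0394444 * (16.9 * 1e5) / 0.65 / 1000 = 102.6

102.6 kW


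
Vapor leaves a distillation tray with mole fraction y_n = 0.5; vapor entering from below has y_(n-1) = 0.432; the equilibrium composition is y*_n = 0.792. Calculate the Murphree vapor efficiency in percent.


Murphree vapor efficiency: EMV = (y_n - y_(n-1)) / (y*_n - y_(n-1)) * 100
EMV = (0.5 - 0.432) / (0.792 - 0.432) * 100 = 0.068 / 0.36 * 100 = 18.89

18.89 %


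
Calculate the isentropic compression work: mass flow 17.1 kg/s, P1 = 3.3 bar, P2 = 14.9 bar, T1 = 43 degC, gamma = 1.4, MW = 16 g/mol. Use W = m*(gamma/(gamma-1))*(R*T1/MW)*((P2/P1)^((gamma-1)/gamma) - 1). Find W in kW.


Isentropic work: W = m*(gamma/(gamma-1))*(R*T1/MW)*((P2/P1)^((gamma-1)/gamma) - 1)
T1 = 43 + 273.15 = 316.15 K
Pressure ratio = 14.9 / 3.3 = 4.51515
Exponent = (1.4 - 1)/1.4 = 0.285714
(P2/P1)^exp - 1 = 4.51515^0.285714 - 1 = 0.538328
W = 17.1 * 1.4 / 0.4 * 8.314 * 316.15 / 16 * 0.538328 = 5293

5293 kW


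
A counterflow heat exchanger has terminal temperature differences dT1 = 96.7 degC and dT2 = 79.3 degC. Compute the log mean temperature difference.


LMTD = (dT1 - dT2) / ln(dT1/dT2)
= (96.7 - 79.3) / ln(96.7 / 79.3) = 17.4 / 0.198375 = 87.71

87.71 degC


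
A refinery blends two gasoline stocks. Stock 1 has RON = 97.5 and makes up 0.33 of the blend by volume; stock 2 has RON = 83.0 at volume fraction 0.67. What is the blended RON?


Linear blending: RON_blend = sum(vi * RONi)
Contribution 1: 0.33 * 97.5 = 32.175
Contribution 2: 0.67 * 83.0 = 55.61
RON_blend = 32.175 + 55.61 = 87.785

87.785


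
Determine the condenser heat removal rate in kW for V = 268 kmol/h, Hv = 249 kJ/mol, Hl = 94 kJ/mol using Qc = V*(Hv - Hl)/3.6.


Qc = 268 * (249 - 94) / 3.6 = 268 * 155 / 3.6 = 11540

11540 kW


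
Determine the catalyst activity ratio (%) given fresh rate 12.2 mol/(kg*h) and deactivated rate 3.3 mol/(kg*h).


Activity (%) = (rate_used / rate_fresh) * 100
rate_used = 3.3, rate_fresh = 12.2
= (3.3 / 12.2) * 100
= 0.2705 * 100 = 27.05

27.05 %


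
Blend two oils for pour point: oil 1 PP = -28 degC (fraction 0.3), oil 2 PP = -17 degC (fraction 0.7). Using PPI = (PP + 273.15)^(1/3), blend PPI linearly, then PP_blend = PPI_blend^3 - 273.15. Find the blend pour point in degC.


PPI_1 = (-28 + 273.15)^(1/3) = 6.258601
PPI_2 = (-17 + 273.15)^(1/3) = 6.350844
PPI_blend = 0.3 * 6.258601 + 0.7 * 6.350844 = 6.323171
PP_blend = 6.323171^3 - 273.15 = 252.8161 - 273.15 = -20.33

-20.33 degC


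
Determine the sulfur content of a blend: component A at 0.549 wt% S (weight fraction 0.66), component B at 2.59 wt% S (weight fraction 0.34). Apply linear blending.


Linear sulfur blending: S_blend = x1*S1 + x2*S2
Contribution 1: 0.66 * 0.549 = 0.36234 wt%
Contribution 2: 0.34 * 2.59 = 0.8806 wt%
S_blend = 0.36234 + 0.8806 = 1.24294

1.24294 wt%


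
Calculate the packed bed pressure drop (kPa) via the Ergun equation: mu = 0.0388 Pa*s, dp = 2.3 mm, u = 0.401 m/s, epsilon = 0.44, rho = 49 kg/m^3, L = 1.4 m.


dp = 2.3 mm = 0.0023 m
Viscous term = 150*0.0388*0.401*(1-0.44)^2 / (0.0023^2*0.44^3) = 1624160
Inertial term = 1.75*49*0.401^2*(1-0.44) / (0.0023*0.44^3) = 39411.7
dP/L = 1624160 + 39411.7 = 1663570 Pa/m
dP = 1663570 * 1.4 / 1000 = 2329 kPa

2329 kPa


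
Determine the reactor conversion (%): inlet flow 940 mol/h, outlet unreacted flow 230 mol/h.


X = (F_in - F_out) / F_in * 100
Moles reacted = 940 - 230 = 710
X = 710 / 940 * 100
= 0.7553 * 100
= 75.53 %

75.53 %


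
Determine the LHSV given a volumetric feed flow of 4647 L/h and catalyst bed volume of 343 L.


LHSV = volumetric feed rate / catalyst volume
= 4647 L/h / 343 L
= 13.55 h^-1

13.55 h^-1


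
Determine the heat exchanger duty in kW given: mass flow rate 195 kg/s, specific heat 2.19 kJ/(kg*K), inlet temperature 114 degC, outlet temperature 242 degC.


Q = m_dot * cp * delta_T
delta_T = 242 - 114 = 128 K
Q = 195 * 2.19 * 128
= 427.05 * 128
= 54662.4 kW

54662.4 kW


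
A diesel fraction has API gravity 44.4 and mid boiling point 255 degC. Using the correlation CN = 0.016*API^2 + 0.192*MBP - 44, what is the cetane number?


CN = 0.016 * 44.4^2 + 0.192 * 255 - 44
CN = 31.54176 + 48.96 - 44 = 36.50176

36.50176


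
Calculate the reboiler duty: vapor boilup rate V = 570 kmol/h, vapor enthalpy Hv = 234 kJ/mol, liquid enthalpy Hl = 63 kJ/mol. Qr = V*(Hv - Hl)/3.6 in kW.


Qr = 570 * (234 - 63) / 3.6 = 570 * 171 / 3.6 = 27080

27080 kW


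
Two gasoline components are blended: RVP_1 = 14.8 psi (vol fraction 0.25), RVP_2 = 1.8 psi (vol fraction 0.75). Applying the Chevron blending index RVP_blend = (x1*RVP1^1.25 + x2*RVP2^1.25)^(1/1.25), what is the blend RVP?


Chevron index: RVP_blend = (sum xi*RVPi^1.25)^(1/1.25)
RVP^1.25 terms: 0.25 * 14.8^1.25 + 0.75 * 1.8^1.25 = 8.82086
RVP_blend = 8.82086^(1/1.25) = 5.707

5.707 psi


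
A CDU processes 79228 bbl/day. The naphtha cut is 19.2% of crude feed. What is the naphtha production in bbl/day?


Crude throughput = 79228 bbl/day
Fraction yield = 19.2%
yield = throughput * fraction / 100
yield = 79228 * 19.2 / 100 = 15211.776

15211.776 bbl/day


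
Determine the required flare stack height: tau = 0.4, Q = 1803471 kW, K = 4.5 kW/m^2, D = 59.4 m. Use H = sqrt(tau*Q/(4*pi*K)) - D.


tau*Q/(4*pi*K) = 0.4 * 1803471 / (4 * pi * 4.5) = 12756.9
sqrt(12756.9) = 112.946
H = 112.946 - 59.4 = 53.55

53.55 m


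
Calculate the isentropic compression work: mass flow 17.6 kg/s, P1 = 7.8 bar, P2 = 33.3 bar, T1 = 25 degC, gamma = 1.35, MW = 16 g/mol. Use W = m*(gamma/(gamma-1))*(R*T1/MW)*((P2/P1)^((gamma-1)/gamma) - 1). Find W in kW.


Isentropic work: W = m*(gamma/(gamma-1))*(R*T1/MW)*((P2/P1)^((gamma-1)/gamma) - 1)
T1 = 25 + 273.15 = 298.15 K
Pressure ratio = 33.3 / 7.8 = 4.26923
Exponent = (1.35 - 1)/1.35 = 0.259259
(P2/P1)^exp - 1 = 4.26923^0.259259 - 1 = 0.45688
W = 17.6 * 1.35 / 0.35 * 8.314 * 298.15 / 16 * 0.45688 = 4805

4805 kW


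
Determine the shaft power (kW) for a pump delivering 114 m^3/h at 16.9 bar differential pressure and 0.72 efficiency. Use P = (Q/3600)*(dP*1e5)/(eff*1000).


Q = 114 / 3600 = 0.0316667 m^3/s
P = 0.0316667 * (16.9 * 1e5) / 0.72 / 1000 = 74.33

74.33 kW


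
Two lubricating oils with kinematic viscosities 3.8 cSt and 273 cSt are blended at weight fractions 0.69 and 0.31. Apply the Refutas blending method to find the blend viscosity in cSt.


Refutas method: VBN_i = 14.534*ln(ln(visc_i + 0.8)) + 10.975, blended linearly by mass fraction; since VBN is linear in VBI_i = ln(ln(visc_i + 0.8)) and the fractions sum to 1, blend VBI directly: visc = exp(exp(VBI_blend)) - 0.8
VBI_1 = ln(ln(3.8 + 0.8)) = 0.422687
VBI_2 = ln(ln(273 + 0.8)) = 1.72498
VBI_blend = 0.69 * 0.422687 + 0.31 * 1.72498 = 0.826398
visc_blend = exp(exp(0.826398)) - 0.8 = 9.026

9.026 cSt


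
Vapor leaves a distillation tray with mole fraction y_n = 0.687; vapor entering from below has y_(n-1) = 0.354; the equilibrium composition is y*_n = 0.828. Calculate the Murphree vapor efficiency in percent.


Murphree vapor efficiency: EMV = (y_n - y_(n-1)) / (y*_n - y_(n-1)) * 100
EMV = (0.687 - 0.354) / (0.828 - 0.354) * 100 = 0.333 / 0.474 * 100 = 70.25

70.25 %


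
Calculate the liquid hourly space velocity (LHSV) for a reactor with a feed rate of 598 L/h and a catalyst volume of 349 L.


LHSV = volumetric feed rate / catalyst volume
= 598 L/h / 349 L
= 1.713 h^-1

1.713 h^-1


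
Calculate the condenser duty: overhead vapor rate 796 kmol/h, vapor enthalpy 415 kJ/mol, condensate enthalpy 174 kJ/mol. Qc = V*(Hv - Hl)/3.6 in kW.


Qc = 796 * (415 - 174) / 3.6 = 796 * 241 / 3.6 = 53290

53290 kW


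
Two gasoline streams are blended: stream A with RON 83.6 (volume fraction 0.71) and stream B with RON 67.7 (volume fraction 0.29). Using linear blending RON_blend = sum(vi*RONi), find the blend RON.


Linear blending: RON_blend = sum(vi * RONi)
Contribution 1: 0.71 * 83.6 = 59.356
Contribution 2: 0.29 * 67.7 = 19.633
RON_blend = 59.356 + 19.633 = 78.989

78.989


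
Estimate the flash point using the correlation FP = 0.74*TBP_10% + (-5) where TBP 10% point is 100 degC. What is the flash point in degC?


FP = 0.74 * 100 + (-5) = 69

69 degC


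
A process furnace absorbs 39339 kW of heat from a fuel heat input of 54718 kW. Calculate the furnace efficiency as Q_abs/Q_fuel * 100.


Furnace efficiency = Q_absorbed / Q_fuel * 100
= 39339 / 54718 * 100 = 71.89

71.89 %


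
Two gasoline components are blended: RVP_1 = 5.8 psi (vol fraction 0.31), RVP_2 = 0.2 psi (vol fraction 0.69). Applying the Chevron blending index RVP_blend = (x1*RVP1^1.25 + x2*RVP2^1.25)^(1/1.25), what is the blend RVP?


Chevron index: RVP_blend = (sum xi*RVPi^1.25)^(1/1.25)
RVP^1.25 terms: 0.31 * 5.8^1.25 + 0.69 * 0.2^1.25 = 2.88256
RVP_blend = 2.88256^(1/1.25) = 2.333

2.333 psi


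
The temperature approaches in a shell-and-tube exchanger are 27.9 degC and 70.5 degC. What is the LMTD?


LMTD = (dT1 - dT2) / ln(dT1/dT2)
= (27.9 - 70.5) / ln(27.9 / 70.5) = -42.6 / -0.926986 = 45.96

45.96 degC


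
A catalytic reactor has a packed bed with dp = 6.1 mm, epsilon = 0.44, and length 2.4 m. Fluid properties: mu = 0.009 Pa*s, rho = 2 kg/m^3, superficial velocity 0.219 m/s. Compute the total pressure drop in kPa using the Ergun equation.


dp = 6.1 mm = 0.0061 m
Viscous term = 150*0.009*0.219*(1-0.44)^2 / (0.0061^2*0.44^3) = 29250.7
Inertial term = 1.75*2*0.219^2*(1-0.44) / (0.0061*0.44^3) = 180.907
dP/L = 29250.7 + 180.907 = 29431.6 Pa/m
dP = 29431.6 * 2.4 / 1000 = 70.64 kPa

70.64 kPa


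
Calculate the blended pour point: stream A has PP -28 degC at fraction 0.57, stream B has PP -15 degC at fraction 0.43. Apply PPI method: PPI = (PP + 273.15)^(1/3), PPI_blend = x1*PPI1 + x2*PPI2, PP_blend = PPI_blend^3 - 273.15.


PPI_1 = (-28 + 273.15)^(1/3) = 6.258601
PPI_2 = (-15 + 273.15)^(1/3) = 6.36733
PPI_blend = 0.57 * 6.258601 + 0.43 * 6.36733 = 6.305354
PP_blend = 6.305354^3 - 273.15 = 250.685 - 273.15 = -22.46

-22.46 degC


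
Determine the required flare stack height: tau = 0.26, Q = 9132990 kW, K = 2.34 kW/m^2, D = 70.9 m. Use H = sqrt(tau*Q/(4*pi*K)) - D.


tau*Q/(4*pi*K) = 0.26 * 9132990 / (4 * pi * 2.34) = 80753.4
sqrt(80753.4) = 284.171
H = 284.171 - 70.9 = 213.3

213.3 m


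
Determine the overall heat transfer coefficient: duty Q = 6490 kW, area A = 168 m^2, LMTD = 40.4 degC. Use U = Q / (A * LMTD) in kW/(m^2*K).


From Q = U*A*LMTD, U = Q / (A * LMTD)
U = 6490 / (168 * 40.4) = 6490 / 6787.2 = 0.9562

0.9562 kW/(m^2*K)


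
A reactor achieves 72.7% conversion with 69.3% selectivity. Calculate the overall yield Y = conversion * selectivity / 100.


Overall yield = conversion (%) * selectivity (%) / 100
Conversion = 72.7%, Selectivity = 69.3%
Y = 72.7 * 69.3 / 100
= 50.3811 %

50.3811 %


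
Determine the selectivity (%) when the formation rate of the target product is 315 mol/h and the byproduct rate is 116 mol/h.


Selectivity = desired / (desired + undesired) * 100
Total products = 315 + 116 = 431 mol/h
S = 315 / 431 * 100
= 0.7309 * 100
= 73.09 %

73.09 %


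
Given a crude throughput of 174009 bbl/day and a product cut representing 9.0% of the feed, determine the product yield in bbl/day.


Crude throughput = 174009 bbl/day
Fraction yield = 9.0%
yield = throughput * fraction / 100
yield = 174009 * 9.0 / 100 = 15660.81

15660.81 bbl/day


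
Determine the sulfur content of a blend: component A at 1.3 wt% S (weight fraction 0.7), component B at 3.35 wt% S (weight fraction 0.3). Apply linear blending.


Linear sulfur blending: S_blend = x1*S1 + x2*S2
Contribution 1: 0.7 * 1.3 = 0.91 wt%
Contribution 2: 0.3 * 3.35 = 1.005 wt%
S_blend = 0.91 + 1.005 = 1.915

1.915 wt%


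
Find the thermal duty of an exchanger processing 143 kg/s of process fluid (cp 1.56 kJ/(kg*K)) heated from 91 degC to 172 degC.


Q = m_dot * cp * delta_T
delta_T = 172 - 91 = 81 K
Q = 143 * 1.56 * 81
= 223.08 * 81
= 18069.48 kW

18069.48 kW


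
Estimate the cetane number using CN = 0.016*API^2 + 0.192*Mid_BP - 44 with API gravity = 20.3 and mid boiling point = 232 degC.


CN = 0.016 * 20.3^2 + 0.192 * 232 - 44
CN = 6.59344 + 44.544 - 44 = 7.13744

7.13744


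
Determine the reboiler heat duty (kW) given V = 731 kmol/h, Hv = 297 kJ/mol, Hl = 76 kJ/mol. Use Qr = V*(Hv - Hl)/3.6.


Qr = 731 * (297 - 76) / 3.6 = 731 * 221 / 3.6 = 44880

44880 kW


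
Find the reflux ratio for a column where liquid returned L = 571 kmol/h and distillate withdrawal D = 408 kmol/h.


Reflux ratio definition: R = L / D (liquid returned / distillate withdrawn)
L = 571 kmol/h, D = 408 kmol/h
R = 571 / 408 = 1.400

1.400


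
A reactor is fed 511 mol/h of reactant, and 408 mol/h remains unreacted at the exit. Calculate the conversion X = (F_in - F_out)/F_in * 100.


X = (F_in - F_out) / F_in * 100
Moles reacted = 511 - 408 = 103
X = 103 / 511 * 100
= 0.2016 * 100
= 20.16 %

20.16 %


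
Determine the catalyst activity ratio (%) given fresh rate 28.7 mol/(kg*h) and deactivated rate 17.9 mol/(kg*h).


Activity (%) = (rate_used / rate_fresh) * 100
rate_used = 17.9, rate_fresh = 28.7
= (17.9 / 28.7) * 100
= 0.6237 * 100 = 62.37

62.37 %


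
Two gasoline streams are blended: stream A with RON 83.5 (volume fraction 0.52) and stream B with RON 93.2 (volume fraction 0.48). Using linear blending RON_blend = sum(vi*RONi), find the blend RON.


Linear blending: RON_blend = sum(vi * RONi)
Contribution 1: 0.52 * 83.5 = 43.42
Contribution 2: 0.48 * 93.2 = 44.736
RON_blend = 43.42 + 44.736 = 88.156

88.156


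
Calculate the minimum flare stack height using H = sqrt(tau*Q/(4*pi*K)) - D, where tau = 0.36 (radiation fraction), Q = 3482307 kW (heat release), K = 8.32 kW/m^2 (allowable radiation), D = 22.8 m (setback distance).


tau*Q/(4*pi*K) = 0.36 * 3482307 / (4 * pi * 8.32) = 11990.5
sqrt(11990.5) = 109.501
H = 109.501 - 22.8 = 86.70

86.70 m
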